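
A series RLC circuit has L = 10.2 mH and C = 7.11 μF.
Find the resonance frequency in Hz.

Step 1 — Resonance condition Im(Z)=0 gives ω₀ = 1/√(LC).
Step 2 — ω₀ = 1/√(0.0102·7.11e-06) = 3713 rad/s.
Step 3 — f₀ = ω₀/(2π) = 591 Hz.

f₀ = 591 Hz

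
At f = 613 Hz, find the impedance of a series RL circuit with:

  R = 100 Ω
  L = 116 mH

Step 1 — Angular frequency: ω = 2π·f = 2π·613 = 3852 rad/s.
Step 2 — Component impedances:
  R: Z = R = 100 Ω
  L: Z = jωL = j·3852·0.116 = 0 + j446.8 Ω
Step 3 — Series combination: Z_total = R + L = 100 + j446.8 Ω = 457.8∠77.4° Ω.

Z = 100 + j446.8 Ω = 457.8∠77.4° Ω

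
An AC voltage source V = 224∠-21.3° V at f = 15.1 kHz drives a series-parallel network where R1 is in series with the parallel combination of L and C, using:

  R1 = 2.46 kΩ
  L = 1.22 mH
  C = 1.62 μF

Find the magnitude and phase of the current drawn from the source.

Step 1 — Angular frequency: ω = 2π·f = 2π·1.51e+04 = 9.488e+04 rad/s.
Step 2 — Component impedances:
  R1: Z = R = 2460 Ω
  L: Z = jωL = j·9.488e+04·0.00122 = 0 + j115.7 Ω
  C: Z = 1/(jωC) = -j/(ω·C) = 0 - j6.506 Ω
Step 3 — Parallel branch: L || C = 1/(1/L + 1/C) = 0 - j6.894 Ω.
Step 4 — Series with R1: Z_total = R1 + (L || C) = 2460 - j6.894 Ω = 2460∠-0.2° Ω.
Step 5 — Source phasor: V = 224∠-21.3° V = 208.7 - j81.37 V.
Step 6 — Ohm's law: I = V / Z_total = (208.7 - j81.37) / (2460 - j6.894) = 0.08493 - j0.03284 A.
Step 7 — Convert to polar: |I| = 0.09106 A, ∠I = -21.1°.

I = 0.09106∠-21.1° A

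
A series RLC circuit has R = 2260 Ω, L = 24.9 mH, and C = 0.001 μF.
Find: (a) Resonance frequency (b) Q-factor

Step 1 — Resonance condition Im(Z)=0 gives ω₀ = 1/√(LC).
Step 2 — ω₀ = 1/√(0.0249·1e-09) = 2.004e+05 rad/s.
Step 3 — f₀ = ω₀/(2π) = 3.189e+04 Hz.
Step 4 — Series Q: Q = ω₀L/R = 2.004e+05·0.0249/2260 = 2.208.

(a) f₀ = 3.189e+04 Hz  (b) Q = 2.208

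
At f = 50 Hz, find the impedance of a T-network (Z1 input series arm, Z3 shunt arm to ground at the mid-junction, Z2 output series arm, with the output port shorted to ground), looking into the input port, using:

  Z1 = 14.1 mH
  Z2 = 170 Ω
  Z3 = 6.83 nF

Step 1 — Angular frequency: ω = 2π·f = 2π·50 = 314.2 rad/s.
Step 2 — Component impedances:
  Z1: Z = jωL = j·314.2·0.0141 = 0 + j4.43 Ω
  Z2: Z = R = 170 Ω
  Z3: Z = 1/(jωC) = -j/(ω·C) = 0 - j4.66e+05 Ω
Step 3 — With the output port shorted to ground, the output series arm Z2 runs from the junction to ground; the shunt arm Z3 also runs from the junction to ground. They appear in parallel: Z3 || Z2 = 170 - j0.06201 Ω.
Step 4 — Series with input arm Z1: Z_in = Z1 + (Z3 || Z2) = 170 + j4.368 Ω = 170.1∠1.5° Ω.

Z = 170 + j4.368 Ω = 170.1∠1.5° Ω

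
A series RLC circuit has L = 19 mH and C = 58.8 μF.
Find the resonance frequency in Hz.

Step 1 — Resonance condition Im(Z)=0 gives ω₀ = 1/√(LC).
Step 2 — ω₀ = 1/√(0.019·5.88e-05) = 946.1 rad/s.
Step 3 — f₀ = ω₀/(2π) = 150.6 Hz.

f₀ = 150.6 Hz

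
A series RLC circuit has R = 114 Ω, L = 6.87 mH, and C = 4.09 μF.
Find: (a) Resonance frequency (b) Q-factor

Step 1 — Resonance condition Im(Z)=0 gives ω₀ = 1/√(LC).
Step 2 — ω₀ = 1/√(0.00687·4.09e-06) = 5966 rad/s.
Step 3 — f₀ = ω₀/(2π) = 949.5 Hz.
Step 4 — Series Q: Q = ω₀L/R = 5966·0.00687/114 = 0.3595.

(a) f₀ = 949.5 Hz  (b) Q = 0.3595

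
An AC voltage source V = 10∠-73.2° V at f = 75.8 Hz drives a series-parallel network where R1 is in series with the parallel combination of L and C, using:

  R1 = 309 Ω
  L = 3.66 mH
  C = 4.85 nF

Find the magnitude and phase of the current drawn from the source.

Step 1 — Angular frequency: ω = 2π·f = 2π·75.8 = 476.3 rad/s.
Step 2 — Component impedances:
  R1: Z = R = 309 Ω
  L: Z = jωL = j·476.3·0.00366 = 0 + j1.743 Ω
  C: Z = 1/(jωC) = -j/(ω·C) = 0 - j4.329e+05 Ω
Step 3 — Parallel branch: L || C = 1/(1/L + 1/C) = 0 + j1.743 Ω.
Step 4 — Series with R1: Z_total = R1 + (L || C) = 309 + j1.743 Ω = 309∠0.3° Ω.
Step 5 — Source phasor: V = 10∠-73.2° V = 2.89 - j9.573 V.
Step 6 — Ohm's law: I = V / Z_total = (2.89 - j9.573) / (309 + j1.743) = 0.009179 - j0.03103 A.
Step 7 — Convert to polar: |I| = 0.03236 A, ∠I = -73.5°.

I = 0.03236∠-73.5° A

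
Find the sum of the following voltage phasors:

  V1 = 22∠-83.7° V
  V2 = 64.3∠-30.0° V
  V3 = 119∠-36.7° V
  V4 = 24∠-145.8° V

Step 1 — Convert each phasor to rectangular form:
  V1 = 22·(cos(-83.7°) + j·sin(-83.7°)) = 2.414 - j21.87 V
  V2 = 64.3·(cos(-30.0°) + j·sin(-30.0°)) = 55.69 - j32.15 V
  V3 = 119·(cos(-36.7°) + j·sin(-36.7°)) = 95.41 - j71.12 V
  V4 = 24·(cos(-145.8°) + j·sin(-145.8°)) = -19.85 - j13.49 V
Step 2 — Sum components: V_total = 133.7 - j138.6 V.
Step 3 — Convert to polar: |V_total| = 192.6 V, ∠V_total = -46.0°.

V_total = 192.6∠-46.0° V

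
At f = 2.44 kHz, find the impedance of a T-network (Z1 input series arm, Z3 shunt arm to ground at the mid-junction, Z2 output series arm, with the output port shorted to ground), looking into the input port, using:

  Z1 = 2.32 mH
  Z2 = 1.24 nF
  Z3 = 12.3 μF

Step 1 — Angular frequency: ω = 2π·f = 2π·2440 = 1.533e+04 rad/s.
Step 2 — Component impedances:
  Z1: Z = jωL = j·1.533e+04·0.00232 = 0 + j35.57 Ω
  Z2: Z = 1/(jωC) = -j/(ω·C) = 0 - j5.26e+04 Ω
  Z3: Z = 1/(jωC) = -j/(ω·C) = 0 - j5.303 Ω
Step 3 — With the output port shorted to ground, the output series arm Z2 runs from the junction to ground; the shunt arm Z3 also runs from the junction to ground. They appear in parallel: Z3 || Z2 = 0 - j5.303 Ω.
Step 4 — Series with input arm Z1: Z_in = Z1 + (Z3 || Z2) = 0 + j30.27 Ω = 30.27∠90.0° Ω.

Z = 0 + j30.27 Ω = 30.27∠90.0° Ω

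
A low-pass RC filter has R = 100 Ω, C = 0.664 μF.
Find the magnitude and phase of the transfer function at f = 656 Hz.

Step 1 — Angular frequency: ω = 2π·656 = 4122 rad/s.
Step 2 — Transfer function: H(jω) = 1/(1 + jωRC).
Step 3 — Denominator: 1 + jωRC = 1 + j·4122·100·6.64e-07 = 1 + j0.2737.
Step 4 — H = 0.9303 - j0.2546.
Step 5 — Magnitude: |H| = 0.9645 (-0.3 dB); phase: φ = -15.3°.

|H| = 0.9645 (-0.3 dB), φ = -15.3°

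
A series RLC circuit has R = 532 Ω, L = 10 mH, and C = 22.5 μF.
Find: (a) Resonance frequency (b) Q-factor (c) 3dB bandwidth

Step 1 — Resonance: ω₀ = 1/√(LC) = 1/√(0.01·2.25e-05) = 2108 rad/s.
Step 2 — f₀ = ω₀/(2π) = 335.5 Hz.
Step 3 — Series Q: Q = ω₀L/R = 2108·0.01/532 = 0.03963.
Step 4 — Bandwidth: Δω = ω₀/Q = 5.32e+04 rad/s; BW = Δω/(2π) = 8467 Hz.

(a) f₀ = 335.5 Hz  (b) Q = 0.03963  (c) BW = 8467 Hz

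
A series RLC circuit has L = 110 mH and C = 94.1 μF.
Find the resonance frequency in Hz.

Step 1 — Resonance condition Im(Z)=0 gives ω₀ = 1/√(LC).
Step 2 — ω₀ = 1/√(0.11·9.41e-05) = 310.8 rad/s.
Step 3 — f₀ = ω₀/(2π) = 49.47 Hz.

f₀ = 49.47 Hz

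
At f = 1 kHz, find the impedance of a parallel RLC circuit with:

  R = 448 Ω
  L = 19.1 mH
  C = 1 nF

Step 1 — Angular frequency: ω = 2π·f = 2π·1000 = 6283 rad/s.
Step 2 — Component impedances:
  R: Z = R = 448 Ω
  L: Z = jωL = j·6283·0.0191 = 0 + j120 Ω
  C: Z = 1/(jωC) = -j/(ω·C) = 0 - j1.592e+05 Ω
Step 3 — Parallel combination: 1/Z_total = 1/R + 1/L + 1/C; Z_total = 30.04 + j112 Ω = 116∠75.0° Ω.

Z = 30.04 + j112 Ω = 116∠75.0° Ω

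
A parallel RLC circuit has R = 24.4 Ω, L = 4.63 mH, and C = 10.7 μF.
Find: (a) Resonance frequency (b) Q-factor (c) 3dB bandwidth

Step 1 — Resonance: ω₀ = 1/√(LC) = 1/√(0.00463·1.07e-05) = 4493 rad/s.
Step 2 — f₀ = ω₀/(2π) = 715.1 Hz.
Step 3 — Parallel Q: Q = R/(ω₀L) = 24.4/(4493·0.00463) = 1.173.
Step 4 — Bandwidth: Δω = ω₀/Q = 3830 rad/s; BW = Δω/(2π) = 609.6 Hz.

(a) f₀ = 715.1 Hz  (b) Q = 1.173  (c) BW = 609.6 Hz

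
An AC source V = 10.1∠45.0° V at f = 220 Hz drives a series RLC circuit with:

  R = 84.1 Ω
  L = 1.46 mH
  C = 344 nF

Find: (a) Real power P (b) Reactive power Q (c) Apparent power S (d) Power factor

Step 1 — Angular frequency: ω = 2π·f = 2π·220 = 1382 rad/s.
Step 2 — Component impedances:
  R: Z = R = 84.1 Ω
  L: Z = jωL = j·1382·0.00146 = 0 + j2.018 Ω
  C: Z = 1/(jωC) = -j/(ω·C) = 0 - j2103 Ω
Step 3 — Series combination: Z_total = R + L + C = 84.1 - j2101 Ω = 2103∠-87.7° Ω.
Step 4 — Source phasor: V = 10.1∠45.0° V = 7.142 + j7.142 V.
Step 5 — Current: I = V / Z = -0.003258 + j0.00353 A = 0.004803∠132.7° A.
Step 6 — Complex power: S = V·I* = 0.00194 - j0.04848 VA.
Step 7 — Real power: P = Re(S) = 0.00194 W.
Step 8 — Reactive power: Q = Im(S) = -0.04848 VAR.
Step 9 — Apparent power: |S| = 0.04851 VA.
Step 10 — Power factor: PF = P/|S| = 0.04 (leading).

(a) P = 0.00194 W  (b) Q = -0.04848 VAR  (c) S = 0.04851 VA  (d) PF = 0.04 (leading)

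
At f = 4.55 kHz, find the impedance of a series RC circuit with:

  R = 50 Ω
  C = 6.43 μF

Step 1 — Angular frequency: ω = 2π·f = 2π·4550 = 2.859e+04 rad/s.
Step 2 — Component impedances:
  R: Z = R = 50 Ω
  C: Z = 1/(jωC) = -j/(ω·C) = 0 - j5.44 Ω
Step 3 — Series combination: Z_total = R + C = 50 - j5.44 Ω = 50.3∠-6.2° Ω.

Z = 50 - j5.44 Ω = 50.3∠-6.2° Ω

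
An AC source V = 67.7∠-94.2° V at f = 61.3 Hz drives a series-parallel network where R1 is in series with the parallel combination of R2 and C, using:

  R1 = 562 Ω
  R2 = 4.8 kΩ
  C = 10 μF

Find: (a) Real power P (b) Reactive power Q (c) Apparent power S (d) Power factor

Step 1 — Angular frequency: ω = 2π·f = 2π·61.3 = 385.2 rad/s.
Step 2 — Component impedances:
  R1: Z = R = 562 Ω
  R2: Z = R = 4800 Ω
  C: Z = 1/(jωC) = -j/(ω·C) = 0 - j259.6 Ω
Step 3 — Parallel branch: R2 || C = 1/(1/R2 + 1/C) = 14 - j258.9 Ω.
Step 4 — Series with R1: Z_total = R1 + (R2 || C) = 576 - j258.9 Ω = 631.5∠-24.2° Ω.
Step 5 — Source phasor: V = 67.7∠-94.2° V = -4.958 - j67.52 V.
Step 6 — Current: I = V / Z = 0.03667 - j0.1007 A = 0.1072∠-70.0° A.
Step 7 — Complex power: S = V·I* = 6.62 - j2.975 VA.
Step 8 — Real power: P = Re(S) = 6.62 W.
Step 9 — Reactive power: Q = Im(S) = -2.975 VAR.
Step 10 — Apparent power: |S| = 7.258 VA.
Step 11 — Power factor: PF = P/|S| = 0.9121 (leading).

(a) P = 6.62 W  (b) Q = -2.975 VAR  (c) S = 7.258 VA  (d) PF = 0.9121 (leading)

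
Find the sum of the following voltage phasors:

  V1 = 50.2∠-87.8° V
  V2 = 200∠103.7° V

Step 1 — Convert each phasor to rectangular form:
  V1 = 50.2·(cos(-87.8°) + j·sin(-87.8°)) = 1.927 - j50.16 V
  V2 = 200·(cos(103.7°) + j·sin(103.7°)) = -47.37 + j194.3 V
Step 2 — Sum components: V_total = -45.44 + j144.1 V.
Step 3 — Convert to polar: |V_total| = 151.1 V, ∠V_total = 107.5°.

V_total = 151.1∠107.5° V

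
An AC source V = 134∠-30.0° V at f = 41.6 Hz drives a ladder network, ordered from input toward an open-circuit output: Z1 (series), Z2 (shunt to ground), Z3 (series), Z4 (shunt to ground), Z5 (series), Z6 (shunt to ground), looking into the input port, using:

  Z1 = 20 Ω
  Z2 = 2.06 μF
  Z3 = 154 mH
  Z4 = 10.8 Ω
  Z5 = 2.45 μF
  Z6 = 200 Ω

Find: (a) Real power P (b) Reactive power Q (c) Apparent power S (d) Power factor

Step 1 — Angular frequency: ω = 2π·f = 2π·41.6 = 261.4 rad/s.
Step 2 — Component impedances:
  Z1: Z = R = 20 Ω
  Z2: Z = 1/(jωC) = -j/(ω·C) = 0 - j1857 Ω
  Z3: Z = jωL = j·261.4·0.154 = 0 + j40.25 Ω
  Z4: Z = R = 10.8 Ω
  Z5: Z = 1/(jωC) = -j/(ω·C) = 0 - j1562 Ω
  Z6: Z = R = 200 Ω
Step 3 — Ladder network (open output): work backward from the far end, alternating series and parallel combinations. Z_in = 31.27 + j41 Ω = 51.57∠52.7° Ω.
Step 4 — Source phasor: V = 134∠-30.0° V = 116 - j67 V.
Step 5 — Current: I = V / Z = 0.3317 - j2.577 A = 2.599∠-82.7° A.
Step 6 — Complex power: S = V·I* = 211.2 + j276.9 VA.
Step 7 — Real power: P = Re(S) = 211.2 W.
Step 8 — Reactive power: Q = Im(S) = 276.9 VAR.
Step 9 — Apparent power: |S| = 348.2 VA.
Step 10 — Power factor: PF = P/|S| = 0.6065 (lagging).

(a) P = 211.2 W  (b) Q = 276.9 VAR  (c) S = 348.2 VA  (d) PF = 0.6065 (lagging)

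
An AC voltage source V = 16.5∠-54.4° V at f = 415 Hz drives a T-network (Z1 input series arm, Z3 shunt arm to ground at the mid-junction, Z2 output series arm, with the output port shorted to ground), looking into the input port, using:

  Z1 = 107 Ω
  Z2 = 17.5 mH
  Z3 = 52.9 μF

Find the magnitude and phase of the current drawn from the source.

Step 1 — Angular frequency: ω = 2π·f = 2π·415 = 2608 rad/s.
Step 2 — Component impedances:
  Z1: Z = R = 107 Ω
  Z2: Z = jωL = j·2608·0.0175 = 0 + j45.63 Ω
  Z3: Z = 1/(jωC) = -j/(ω·C) = 0 - j7.25 Ω
Step 3 — With the output port shorted to ground, the output series arm Z2 runs from the junction to ground; the shunt arm Z3 also runs from the junction to ground. They appear in parallel: Z3 || Z2 = 0 - j8.619 Ω.
Step 4 — Series with input arm Z1: Z_in = Z1 + (Z3 || Z2) = 107 - j8.619 Ω = 107.3∠-4.6° Ω.
Step 5 — Source phasor: V = 16.5∠-54.4° V = 9.605 - j13.42 V.
Step 6 — Ohm's law: I = V / Z_total = (9.605 - j13.42) / (107 - j8.619) = 0.09922 - j0.1174 A.
Step 7 — Convert to polar: |I| = 0.1537 A, ∠I = -49.8°.

I = 0.1537∠-49.8° A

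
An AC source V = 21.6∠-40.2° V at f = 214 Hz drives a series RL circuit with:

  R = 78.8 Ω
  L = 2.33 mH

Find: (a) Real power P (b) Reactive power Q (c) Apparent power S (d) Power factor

Step 1 — Angular frequency: ω = 2π·f = 2π·214 = 1345 rad/s.
Step 2 — Component impedances:
  R: Z = R = 78.8 Ω
  L: Z = jωL = j·1345·0.00233 = 0 + j3.133 Ω
Step 3 — Series combination: Z_total = R + L = 78.8 + j3.133 Ω = 78.86∠2.3° Ω.
Step 4 — Source phasor: V = 21.6∠-40.2° V = 16.5 - j13.94 V.
Step 5 — Current: I = V / Z = 0.202 - j0.185 A = 0.2739∠-42.5° A.
Step 6 — Complex power: S = V·I* = 5.911 + j0.235 VA.
Step 7 — Real power: P = Re(S) = 5.911 W.
Step 8 — Reactive power: Q = Im(S) = 0.235 VAR.
Step 9 — Apparent power: |S| = 5.916 VA.
Step 10 — Power factor: PF = P/|S| = 0.9992 (lagging).

(a) P = 5.911 W  (b) Q = 0.235 VAR  (c) S = 5.916 VA  (d) PF = 0.9992 (lagging)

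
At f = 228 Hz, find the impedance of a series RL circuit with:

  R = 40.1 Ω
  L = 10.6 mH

Step 1 — Angular frequency: ω = 2π·f = 2π·228 = 1433 rad/s.
Step 2 — Component impedances:
  R: Z = R = 40.1 Ω
  L: Z = jωL = j·1433·0.0106 = 0 + j15.19 Ω
Step 3 — Series combination: Z_total = R + L = 40.1 + j15.19 Ω = 42.88∠20.7° Ω.

Z = 40.1 + j15.19 Ω = 42.88∠20.7° Ω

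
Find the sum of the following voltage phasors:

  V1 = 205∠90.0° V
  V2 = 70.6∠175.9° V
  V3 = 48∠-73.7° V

Step 1 — Convert each phasor to rectangular form:
  V1 = 205·(cos(90.0°) + j·sin(90.0°)) = 0 + j205 V
  V2 = 70.6·(cos(175.9°) + j·sin(175.9°)) = -70.42 + j5.048 V
  V3 = 48·(cos(-73.7°) + j·sin(-73.7°)) = 13.47 - j46.07 V
Step 2 — Sum components: V_total = -56.95 + j164 V.
Step 3 — Convert to polar: |V_total| = 173.6 V, ∠V_total = 109.2°.

V_total = 173.6∠109.2° V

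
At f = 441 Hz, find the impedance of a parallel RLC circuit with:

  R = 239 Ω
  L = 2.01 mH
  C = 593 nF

Step 1 — Angular frequency: ω = 2π·f = 2π·441 = 2771 rad/s.
Step 2 — Component impedances:
  R: Z = R = 239 Ω
  L: Z = jωL = j·2771·0.00201 = 0 + j5.569 Ω
  C: Z = 1/(jωC) = -j/(ω·C) = 0 - j608.6 Ω
Step 3 — Parallel combination: 1/Z_total = 1/R + 1/L + 1/C; Z_total = 0.1321 + j5.618 Ω = 5.619∠88.7° Ω.

Z = 0.1321 + j5.618 Ω = 5.619∠88.7° Ω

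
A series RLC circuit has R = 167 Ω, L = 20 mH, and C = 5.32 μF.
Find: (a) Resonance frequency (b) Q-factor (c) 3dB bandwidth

Step 1 — Resonance: ω₀ = 1/√(LC) = 1/√(0.02·5.32e-06) = 3066 rad/s.
Step 2 — f₀ = ω₀/(2π) = 487.9 Hz.
Step 3 — Series Q: Q = ω₀L/R = 3066·0.02/167 = 0.3671.
Step 4 — Bandwidth: Δω = ω₀/Q = 8350 rad/s; BW = Δω/(2π) = 1329 Hz.

(a) f₀ = 487.9 Hz  (b) Q = 0.3671  (c) BW = 1329 Hz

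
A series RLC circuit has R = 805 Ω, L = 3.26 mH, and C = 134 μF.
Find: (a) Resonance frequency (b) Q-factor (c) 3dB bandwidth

Step 1 — Resonance: ω₀ = 1/√(LC) = 1/√(0.00326·0.000134) = 1513 rad/s.
Step 2 — f₀ = ω₀/(2π) = 240.8 Hz.
Step 3 — Series Q: Q = ω₀L/R = 1513·0.00326/805 = 0.006127.
Step 4 — Bandwidth: Δω = ω₀/Q = 2.469e+05 rad/s; BW = Δω/(2π) = 3.93e+04 Hz.

(a) f₀ = 240.8 Hz  (b) Q = 0.006127  (c) BW = 3.93e+04 Hz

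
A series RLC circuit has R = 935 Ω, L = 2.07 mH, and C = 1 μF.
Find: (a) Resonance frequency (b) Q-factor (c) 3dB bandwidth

Step 1 — Resonance condition Im(Z)=0 gives ω₀ = 1/√(LC).
Step 2 — ω₀ = 1/√(0.00207·1e-06) = 2.198e+04 rad/s.
Step 3 — f₀ = ω₀/(2π) = 3498 Hz.
Step 4 — Series Q: Q = ω₀L/R = 2.198e+04·0.00207/935 = 0.04866.
Step 5 — 3dB bandwidth: Δω = ω₀/Q = 4.517e+05 rad/s; BW = Δω/(2π) = 7.189e+04 Hz.

(a) f₀ = 3498 Hz  (b) Q = 0.04866  (c) BW = 7.189e+04 Hz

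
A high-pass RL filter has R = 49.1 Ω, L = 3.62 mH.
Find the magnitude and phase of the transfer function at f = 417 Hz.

Step 1 — Angular frequency: ω = 2π·417 = 2620 rad/s.
Step 2 — Transfer function: H(jω) = jωL/(R + jωL).
Step 3 — Numerator jωL = j·9.485; denominator R + jωL = 49.1 + j9.485.
Step 4 — H = 0.03597 + j0.1862.
Step 5 — Magnitude: |H| = 0.1897 (-14.4 dB); phase: φ = 79.1°.

|H| = 0.1897 (-14.4 dB), φ = 79.1°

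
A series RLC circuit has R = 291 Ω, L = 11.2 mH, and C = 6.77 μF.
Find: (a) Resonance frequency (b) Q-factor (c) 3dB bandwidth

Step 1 — Resonance: ω₀ = 1/√(LC) = 1/√(0.0112·6.77e-06) = 3632 rad/s.
Step 2 — f₀ = ω₀/(2π) = 578 Hz.
Step 3 — Series Q: Q = ω₀L/R = 3632·0.0112/291 = 0.1398.
Step 4 — Bandwidth: Δω = ω₀/Q = 2.598e+04 rad/s; BW = Δω/(2π) = 4135 Hz.

(a) f₀ = 578 Hz  (b) Q = 0.1398  (c) BW = 4135 Hz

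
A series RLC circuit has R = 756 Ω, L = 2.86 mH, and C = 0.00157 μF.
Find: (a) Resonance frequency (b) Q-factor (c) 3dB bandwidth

Step 1 — Resonance condition Im(Z)=0 gives ω₀ = 1/√(LC).
Step 2 — ω₀ = 1/√(0.00286·1.57e-09) = 4.719e+05 rad/s.
Step 3 — f₀ = ω₀/(2π) = 7.511e+04 Hz.
Step 4 — Series Q: Q = ω₀L/R = 4.719e+05·0.00286/756 = 1.785.
Step 5 — 3dB bandwidth: Δω = ω₀/Q = 2.643e+05 rad/s; BW = Δω/(2π) = 4.207e+04 Hz.

(a) f₀ = 7.511e+04 Hz  (b) Q = 1.785  (c) BW = 4.207e+04 Hz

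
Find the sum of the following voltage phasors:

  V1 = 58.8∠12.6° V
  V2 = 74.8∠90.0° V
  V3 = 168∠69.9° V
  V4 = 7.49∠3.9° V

Step 1 — Convert each phasor to rectangular form:
  V1 = 58.8·(cos(12.6°) + j·sin(12.6°)) = 57.38 + j12.83 V
  V2 = 74.8·(cos(90.0°) + j·sin(90.0°)) = 0 + j74.8 V
  V3 = 168·(cos(69.9°) + j·sin(69.9°)) = 57.73 + j157.8 V
  V4 = 7.49·(cos(3.9°) + j·sin(3.9°)) = 7.473 + j0.5094 V
Step 2 — Sum components: V_total = 122.6 + j245.9 V.
Step 3 — Convert to polar: |V_total| = 274.8 V, ∠V_total = 63.5°.

V_total = 274.8∠63.5° V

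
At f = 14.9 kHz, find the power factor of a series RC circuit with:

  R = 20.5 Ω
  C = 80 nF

Step 1 — Angular frequency: ω = 2π·f = 2π·1.49e+04 = 9.362e+04 rad/s.
Step 2 — Component impedances:
  R: Z = R = 20.5 Ω
  C: Z = 1/(jωC) = -j/(ω·C) = 0 - j133.5 Ω
Step 3 — Series combination: Z_total = R + C = 20.5 - j133.5 Ω = 135.1∠-81.3° Ω.
Step 4 — Power factor: PF = cos(φ) = Re(Z)/|Z| = 20.5/135.08 = 0.1518.
Step 5 — Type: Im(Z) = -133.5 ⇒ leading (phase φ = -81.3°).

PF = 0.1518 (leading, φ = -81.3°)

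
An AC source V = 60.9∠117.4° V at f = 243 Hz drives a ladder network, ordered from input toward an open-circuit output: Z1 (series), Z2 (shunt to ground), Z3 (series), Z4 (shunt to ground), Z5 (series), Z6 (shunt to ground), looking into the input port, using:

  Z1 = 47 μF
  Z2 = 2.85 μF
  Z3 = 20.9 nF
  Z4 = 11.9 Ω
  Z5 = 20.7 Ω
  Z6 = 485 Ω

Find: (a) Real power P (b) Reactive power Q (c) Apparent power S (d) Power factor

Step 1 — Angular frequency: ω = 2π·f = 2π·243 = 1527 rad/s.
Step 2 — Component impedances:
  Z1: Z = 1/(jωC) = -j/(ω·C) = 0 - j13.94 Ω
  Z2: Z = 1/(jωC) = -j/(ω·C) = 0 - j229.8 Ω
  Z3: Z = 1/(jωC) = -j/(ω·C) = 0 - j3.134e+04 Ω
  Z4: Z = R = 11.9 Ω
  Z5: Z = R = 20.7 Ω
  Z6: Z = R = 485 Ω
Step 3 — Ladder network (open output): work backward from the far end, alternating series and parallel combinations. Z_in = 0.0006162 - j242.1 Ω = 242.1∠-90.0° Ω.
Step 4 — Source phasor: V = 60.9∠117.4° V = -28.03 + j54.07 V.
Step 5 — Current: I = V / Z = -0.2234 - j0.1158 A = 0.2516∠-152.6° A.
Step 6 — Complex power: S = V·I* = 3.9e-05 - j15.32 VA.
Step 7 — Real power: P = Re(S) = 3.9e-05 W.
Step 8 — Reactive power: Q = Im(S) = -15.32 VAR.
Step 9 — Apparent power: |S| = 15.32 VA.
Step 10 — Power factor: PF = P/|S| = 2.545e-06 (leading).

(a) P = 3.9e-05 W  (b) Q = -15.32 VAR  (c) S = 15.32 VA  (d) PF = 2.545e-06 (leading)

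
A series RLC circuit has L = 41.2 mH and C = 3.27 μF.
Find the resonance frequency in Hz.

Step 1 — Resonance condition Im(Z)=0 gives ω₀ = 1/√(LC).
Step 2 — ω₀ = 1/√(0.0412·3.27e-06) = 2724 rad/s.
Step 3 — f₀ = ω₀/(2π) = 433.6 Hz.

f₀ = 433.6 Hz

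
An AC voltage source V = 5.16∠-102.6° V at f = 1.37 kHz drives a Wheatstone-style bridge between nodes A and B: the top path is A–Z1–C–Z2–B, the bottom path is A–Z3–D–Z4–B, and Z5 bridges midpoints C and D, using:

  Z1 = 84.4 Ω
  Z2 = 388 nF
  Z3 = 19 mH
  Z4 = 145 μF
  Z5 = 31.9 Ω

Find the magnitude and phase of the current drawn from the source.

Step 1 — Angular frequency: ω = 2π·f = 2π·1370 = 8608 rad/s.
Step 2 — Component impedances:
  Z1: Z = R = 84.4 Ω
  Z2: Z = 1/(jωC) = -j/(ω·C) = 0 - j299.4 Ω
  Z3: Z = jωL = j·8608·0.019 = 0 + j163.6 Ω
  Z4: Z = 1/(jωC) = -j/(ω·C) = 0 - j0.8012 Ω
  Z5: Z = R = 31.9 Ω
Step 3 — Bridge requires nodal analysis (the Z5 bridge couples midpoints C and D, so the two paths cannot be reduced to a simple series/parallel combination). Setting node B to ground and injecting 1 A at node A, the 3-node admittance system at A, C, D solves to V_A = Z_AB = 79.18 + j53.11 Ω = 95.34∠33.8° Ω.
Step 4 — Source phasor: V = 5.16∠-102.6° V = -1.126 - j5.036 V.
Step 5 — Ohm's law: I = V / Z_total = (-1.126 - j5.036) / (79.18 + j53.11) = -0.03922 - j0.03729 A.
Step 6 — Convert to polar: |I| = 0.05412 A, ∠I = -136.4°.

I = 0.05412∠-136.4° A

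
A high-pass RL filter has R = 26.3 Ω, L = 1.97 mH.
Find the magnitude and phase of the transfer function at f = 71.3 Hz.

Step 1 — Angular frequency: ω = 2π·71.3 = 448 rad/s.
Step 2 — Transfer function: H(jω) = jωL/(R + jωL).
Step 3 — Numerator jωL = j·0.8825; denominator R + jωL = 26.3 + j0.8825.
Step 4 — H = 0.001125 + j0.03352.
Step 5 — Magnitude: |H| = 0.03354 (-29.5 dB); phase: φ = 88.1°.

|H| = 0.03354 (-29.5 dB), φ = 88.1°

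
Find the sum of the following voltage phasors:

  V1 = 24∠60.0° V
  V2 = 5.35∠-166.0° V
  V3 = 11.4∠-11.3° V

Step 1 — Convert each phasor to rectangular form:
  V1 = 24·(cos(60.0°) + j·sin(60.0°)) = 12 + j20.78 V
  V2 = 5.35·(cos(-166.0°) + j·sin(-166.0°)) = -5.191 - j1.294 V
  V3 = 11.4·(cos(-11.3°) + j·sin(-11.3°)) = 11.18 - j2.234 V
Step 2 — Sum components: V_total = 17.99 + j17.26 V.
Step 3 — Convert to polar: |V_total| = 24.93 V, ∠V_total = 43.8°.

V_total = 24.93∠43.8° V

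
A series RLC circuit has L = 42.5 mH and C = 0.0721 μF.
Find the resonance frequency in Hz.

Step 1 — Resonance condition Im(Z)=0 gives ω₀ = 1/√(LC).
Step 2 — ω₀ = 1/√(0.0425·7.21e-08) = 1.806e+04 rad/s.
Step 3 — f₀ = ω₀/(2π) = 2875 Hz.

f₀ = 2875 Hz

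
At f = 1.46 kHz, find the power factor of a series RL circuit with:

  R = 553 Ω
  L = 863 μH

Step 1 — Angular frequency: ω = 2π·f = 2π·1460 = 9173 rad/s.
Step 2 — Component impedances:
  R: Z = R = 553 Ω
  L: Z = jωL = j·9173·0.000863 = 0 + j7.917 Ω
Step 3 — Series combination: Z_total = R + L = 553 + j7.917 Ω = 553.1∠0.8° Ω.
Step 4 — Power factor: PF = cos(φ) = Re(Z)/|Z| = 553/553.06 = 0.9999.
Step 5 — Type: Im(Z) = 7.917 ⇒ lagging (phase φ = 0.8°).

PF = 0.9999 (lagging, φ = 0.8°)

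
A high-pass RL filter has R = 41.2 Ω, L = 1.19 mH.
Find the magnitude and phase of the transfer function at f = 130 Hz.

Step 1 — Angular frequency: ω = 2π·130 = 816.8 rad/s.
Step 2 — Transfer function: H(jω) = jωL/(R + jωL).
Step 3 — Numerator jωL = j·0.972; denominator R + jωL = 41.2 + j0.972.
Step 4 — H = 0.0005563 + j0.02358.
Step 5 — Magnitude: |H| = 0.02359 (-32.5 dB); phase: φ = 88.6°.

|H| = 0.02359 (-32.5 dB), φ = 88.6°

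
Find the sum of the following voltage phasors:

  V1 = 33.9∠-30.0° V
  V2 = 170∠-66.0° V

Step 1 — Convert each phasor to rectangular form:
  V1 = 33.9·(cos(-30.0°) + j·sin(-30.0°)) = 29.36 - j16.95 V
  V2 = 170·(cos(-66.0°) + j·sin(-66.0°)) = 69.15 - j155.3 V
Step 2 — Sum components: V_total = 98.5 - j172.3 V.
Step 3 — Convert to polar: |V_total| = 198.4 V, ∠V_total = -60.2°.

V_total = 198.4∠-60.2° V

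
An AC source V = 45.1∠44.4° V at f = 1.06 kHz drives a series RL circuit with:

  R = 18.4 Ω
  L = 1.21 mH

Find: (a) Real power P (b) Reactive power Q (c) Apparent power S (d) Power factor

Step 1 — Angular frequency: ω = 2π·f = 2π·1060 = 6660 rad/s.
Step 2 — Component impedances:
  R: Z = R = 18.4 Ω
  L: Z = jωL = j·6660·0.00121 = 0 + j8.059 Ω
Step 3 — Series combination: Z_total = R + L = 18.4 + j8.059 Ω = 20.09∠23.7° Ω.
Step 4 — Source phasor: V = 45.1∠44.4° V = 32.22 + j31.55 V.
Step 5 — Current: I = V / Z = 2.1 + j0.7954 A = 2.245∠20.7° A.
Step 6 — Complex power: S = V·I* = 92.75 + j40.62 VA.
Step 7 — Real power: P = Re(S) = 92.75 W.
Step 8 — Reactive power: Q = Im(S) = 40.62 VAR.
Step 9 — Apparent power: |S| = 101.3 VA.
Step 10 — Power factor: PF = P/|S| = 0.916 (lagging).

(a) P = 92.75 W  (b) Q = 40.62 VAR  (c) S = 101.3 VA  (d) PF = 0.916 (lagging)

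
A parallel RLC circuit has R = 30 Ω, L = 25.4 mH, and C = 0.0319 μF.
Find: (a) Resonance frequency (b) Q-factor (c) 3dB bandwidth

Step 1 — Resonance: ω₀ = 1/√(LC) = 1/√(0.0254·3.19e-08) = 3.513e+04 rad/s.
Step 2 — f₀ = ω₀/(2π) = 5591 Hz.
Step 3 — Parallel Q: Q = R/(ω₀L) = 30/(3.513e+04·0.0254) = 0.03362.
Step 4 — Bandwidth: Δω = ω₀/Q = 1.045e+06 rad/s; BW = Δω/(2π) = 1.663e+05 Hz.

(a) f₀ = 5591 Hz  (b) Q = 0.03362  (c) BW = 1.663e+05 Hz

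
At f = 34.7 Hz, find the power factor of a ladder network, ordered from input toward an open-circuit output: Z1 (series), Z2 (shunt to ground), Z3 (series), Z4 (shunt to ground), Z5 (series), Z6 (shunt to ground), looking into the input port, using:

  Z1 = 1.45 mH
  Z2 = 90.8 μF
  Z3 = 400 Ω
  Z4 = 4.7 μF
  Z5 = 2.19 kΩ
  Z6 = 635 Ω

Step 1 — Angular frequency: ω = 2π·f = 2π·34.7 = 218 rad/s.
Step 2 — Component impedances:
  Z1: Z = jωL = j·218·0.00145 = 0 + j0.3161 Ω
  Z2: Z = 1/(jωC) = -j/(ω·C) = 0 - j50.51 Ω
  Z3: Z = R = 400 Ω
  Z4: Z = 1/(jωC) = -j/(ω·C) = 0 - j975.9 Ω
  Z5: Z = R = 2190 Ω
  Z6: Z = R = 635 Ω
Step 3 — Ladder network (open output): work backward from the far end, alternating series and parallel combinations. Z_in = 1.333 - j48.44 Ω = 48.46∠-88.4° Ω.
Step 4 — Power factor: PF = cos(φ) = Re(Z)/|Z| = 1.3328/48.462 = 0.0275.
Step 5 — Type: Im(Z) = -48.44 ⇒ leading (phase φ = -88.4°).

PF = 0.0275 (leading, φ = -88.4°)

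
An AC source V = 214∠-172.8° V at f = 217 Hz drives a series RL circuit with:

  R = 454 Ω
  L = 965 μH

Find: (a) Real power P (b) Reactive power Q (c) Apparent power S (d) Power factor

Step 1 — Angular frequency: ω = 2π·f = 2π·217 = 1363 rad/s.
Step 2 — Component impedances:
  R: Z = R = 454 Ω
  L: Z = jωL = j·1363·0.000965 = 0 + j1.316 Ω
Step 3 — Series combination: Z_total = R + L = 454 + j1.316 Ω = 454∠0.2° Ω.
Step 4 — Source phasor: V = 214∠-172.8° V = -212.3 - j26.82 V.
Step 5 — Current: I = V / Z = -0.4678 - j0.05772 A = 0.4714∠-173.0° A.
Step 6 — Complex power: S = V·I* = 100.9 + j0.2923 VA.
Step 7 — Real power: P = Re(S) = 100.9 W.
Step 8 — Reactive power: Q = Im(S) = 0.2923 VAR.
Step 9 — Apparent power: |S| = 100.9 VA.
Step 10 — Power factor: PF = P/|S| = 1 (lagging).

(a) P = 100.9 W  (b) Q = 0.2923 VAR  (c) S = 100.9 VA  (d) PF = 1 (lagging)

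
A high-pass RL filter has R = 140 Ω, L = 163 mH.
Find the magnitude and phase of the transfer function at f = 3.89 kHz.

Step 1 — Angular frequency: ω = 2π·3890 = 2.444e+04 rad/s.
Step 2 — Transfer function: H(jω) = jωL/(R + jωL).
Step 3 — Numerator jωL = j·3984; denominator R + jωL = 140 + j3984.
Step 4 — H = 0.9988 + j0.0351.
Step 5 — Magnitude: |H| = 0.9994 (-0.0 dB); phase: φ = 2.0°.

|H| = 0.9994 (-0.0 dB), φ = 2.0°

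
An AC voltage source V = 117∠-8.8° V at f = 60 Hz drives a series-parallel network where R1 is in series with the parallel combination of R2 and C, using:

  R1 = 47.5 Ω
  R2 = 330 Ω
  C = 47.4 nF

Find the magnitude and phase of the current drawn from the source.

Step 1 — Angular frequency: ω = 2π·f = 2π·60 = 377 rad/s.
Step 2 — Component impedances:
  R1: Z = R = 47.5 Ω
  R2: Z = R = 330 Ω
  C: Z = 1/(jωC) = -j/(ω·C) = 0 - j5.596e+04 Ω
Step 3 — Parallel branch: R2 || C = 1/(1/R2 + 1/C) = 330 - j1.946 Ω.
Step 4 — Series with R1: Z_total = R1 + (R2 || C) = 377.5 - j1.946 Ω = 377.5∠-0.3° Ω.
Step 5 — Source phasor: V = 117∠-8.8° V = 115.6 - j17.9 V.
Step 6 — Ohm's law: I = V / Z_total = (115.6 - j17.9) / (377.5 - j1.946) = 0.3065 - j0.04584 A.
Step 7 — Convert to polar: |I| = 0.3099 A, ∠I = -8.5°.

I = 0.3099∠-8.5° A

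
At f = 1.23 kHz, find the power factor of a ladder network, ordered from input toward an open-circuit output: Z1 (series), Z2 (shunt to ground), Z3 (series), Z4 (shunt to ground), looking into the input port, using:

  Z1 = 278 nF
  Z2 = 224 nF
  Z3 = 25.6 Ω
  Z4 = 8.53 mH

Step 1 — Angular frequency: ω = 2π·f = 2π·1230 = 7728 rad/s.
Step 2 — Component impedances:
  Z1: Z = 1/(jωC) = -j/(ω·C) = 0 - j465.4 Ω
  Z2: Z = 1/(jωC) = -j/(ω·C) = 0 - j577.7 Ω
  Z3: Z = R = 25.6 Ω
  Z4: Z = jωL = j·7728·0.00853 = 0 + j65.92 Ω
Step 3 — Ladder network (open output): work backward from the far end, alternating series and parallel combinations. Z_in = 32.54 - j392.7 Ω = 394∠-85.3° Ω.
Step 4 — Power factor: PF = cos(φ) = Re(Z)/|Z| = 32.54/394 = 0.08259.
Step 5 — Type: Im(Z) = -392.7 ⇒ leading (phase φ = -85.3°).

PF = 0.08259 (leading, φ = -85.3°)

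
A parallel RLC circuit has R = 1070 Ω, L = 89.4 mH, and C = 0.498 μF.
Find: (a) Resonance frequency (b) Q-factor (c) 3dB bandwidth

Step 1 — Resonance: ω₀ = 1/√(LC) = 1/√(0.0894·4.98e-07) = 4739 rad/s.
Step 2 — f₀ = ω₀/(2π) = 754.3 Hz.
Step 3 — Parallel Q: Q = R/(ω₀L) = 1070/(4739·0.0894) = 2.525.
Step 4 — Bandwidth: Δω = ω₀/Q = 1877 rad/s; BW = Δω/(2π) = 298.7 Hz.

(a) f₀ = 754.3 Hz  (b) Q = 2.525  (c) BW = 298.7 Hz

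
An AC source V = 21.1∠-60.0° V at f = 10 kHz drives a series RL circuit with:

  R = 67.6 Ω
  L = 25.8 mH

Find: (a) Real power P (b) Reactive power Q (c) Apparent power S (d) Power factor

Step 1 — Angular frequency: ω = 2π·f = 2π·1e+04 = 6.283e+04 rad/s.
Step 2 — Component impedances:
  R: Z = R = 67.6 Ω
  L: Z = jωL = j·6.283e+04·0.0258 = 0 + j1621 Ω
Step 3 — Series combination: Z_total = R + L = 67.6 + j1621 Ω = 1622∠87.6° Ω.
Step 4 — Source phasor: V = 21.1∠-60.0° V = 10.55 - j18.27 V.
Step 5 — Current: I = V / Z = -0.01098 - j0.006966 A = 0.013∠-147.6° A.
Step 6 — Complex power: S = V·I* = 0.01143 + j0.2742 VA.
Step 7 — Real power: P = Re(S) = 0.01143 W.
Step 8 — Reactive power: Q = Im(S) = 0.2742 VAR.
Step 9 — Apparent power: |S| = 0.2744 VA.
Step 10 — Power factor: PF = P/|S| = 0.04166 (lagging).

(a) P = 0.01143 W  (b) Q = 0.2742 VAR  (c) S = 0.2744 VA  (d) PF = 0.04166 (lagging)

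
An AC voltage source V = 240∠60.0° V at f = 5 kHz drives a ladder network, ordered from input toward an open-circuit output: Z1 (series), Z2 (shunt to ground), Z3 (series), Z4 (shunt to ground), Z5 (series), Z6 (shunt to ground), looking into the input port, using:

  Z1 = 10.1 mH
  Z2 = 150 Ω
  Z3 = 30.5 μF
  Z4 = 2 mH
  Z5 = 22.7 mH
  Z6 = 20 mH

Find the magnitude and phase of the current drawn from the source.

Step 1 — Angular frequency: ω = 2π·f = 2π·5000 = 3.142e+04 rad/s.
Step 2 — Component impedances:
  Z1: Z = jωL = j·3.142e+04·0.0101 = 0 + j317.3 Ω
  Z2: Z = R = 150 Ω
  Z3: Z = 1/(jωC) = -j/(ω·C) = 0 - j1.044 Ω
  Z4: Z = jωL = j·3.142e+04·0.002 = 0 + j62.83 Ω
  Z5: Z = jωL = j·3.142e+04·0.0227 = 0 + j713.1 Ω
  Z6: Z = jωL = j·3.142e+04·0.02 = 0 + j628.3 Ω
Step 3 — Ladder network (open output): work backward from the far end, alternating series and parallel combinations. Z_in = 20.08 + j368.4 Ω = 368.9∠86.9° Ω.
Step 4 — Source phasor: V = 240∠60.0° V = 120 + j207.8 V.
Step 5 — Ohm's law: I = V / Z_total = (120 + j207.8) / (20.08 + j368.4) = 0.5802 - j0.2941 A.
Step 6 — Convert to polar: |I| = 0.6505 A, ∠I = -26.9°.

I = 0.6505∠-26.9° A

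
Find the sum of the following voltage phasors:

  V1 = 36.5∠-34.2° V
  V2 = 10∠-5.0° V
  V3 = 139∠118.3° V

Step 1 — Convert each phasor to rectangular form:
  V1 = 36.5·(cos(-34.2°) + j·sin(-34.2°)) = 30.19 - j20.52 V
  V2 = 10·(cos(-5.0°) + j·sin(-5.0°)) = 9.962 - j0.8716 V
  V3 = 139·(cos(118.3°) + j·sin(118.3°)) = -65.9 + j122.4 V
Step 2 — Sum components: V_total = -25.75 + j101 V.
Step 3 — Convert to polar: |V_total| = 104.2 V, ∠V_total = 104.3°.

V_total = 104.2∠104.3° V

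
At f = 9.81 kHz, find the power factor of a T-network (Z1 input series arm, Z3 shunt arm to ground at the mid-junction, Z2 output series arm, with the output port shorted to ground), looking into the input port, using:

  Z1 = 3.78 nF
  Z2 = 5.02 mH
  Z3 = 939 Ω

Step 1 — Angular frequency: ω = 2π·f = 2π·9810 = 6.164e+04 rad/s.
Step 2 — Component impedances:
  Z1: Z = 1/(jωC) = -j/(ω·C) = 0 - j4292 Ω
  Z2: Z = jωL = j·6.164e+04·0.00502 = 0 + j309.4 Ω
  Z3: Z = R = 939 Ω
Step 3 — With the output port shorted to ground, the output series arm Z2 runs from the junction to ground; the shunt arm Z3 also runs from the junction to ground. They appear in parallel: Z3 || Z2 = 91.98 + j279.1 Ω.
Step 4 — Series with input arm Z1: Z_in = Z1 + (Z3 || Z2) = 91.98 - j4013 Ω = 4014∠-88.7° Ω.
Step 5 — Power factor: PF = cos(φ) = Re(Z)/|Z| = 91.98/4014 = 0.02291.
Step 6 — Type: Im(Z) = -4013 ⇒ leading (phase φ = -88.7°).

PF = 0.02291 (leading, φ = -88.7°)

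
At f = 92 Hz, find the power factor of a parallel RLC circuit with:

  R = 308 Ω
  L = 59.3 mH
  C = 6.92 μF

Step 1 — Angular frequency: ω = 2π·f = 2π·92 = 578.1 rad/s.
Step 2 — Component impedances:
  R: Z = R = 308 Ω
  L: Z = jωL = j·578.1·0.0593 = 0 + j34.28 Ω
  C: Z = 1/(jωC) = -j/(ω·C) = 0 - j250 Ω
Step 3 — Parallel combination: 1/Z_total = 1/R + 1/L + 1/C; Z_total = 5.04 + j39.08 Ω = 39.4∠82.7° Ω.
Step 4 — Power factor: PF = cos(φ) = Re(Z)/|Z| = 5.04/39.4 = 0.1279.
Step 5 — Type: Im(Z) = 39.08 ⇒ lagging (phase φ = 82.7°).

PF = 0.1279 (lagging, φ = 82.7°)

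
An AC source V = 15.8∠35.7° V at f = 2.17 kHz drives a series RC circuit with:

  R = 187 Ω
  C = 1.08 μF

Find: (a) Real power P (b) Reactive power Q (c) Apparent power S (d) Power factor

Step 1 — Angular frequency: ω = 2π·f = 2π·2170 = 1.363e+04 rad/s.
Step 2 — Component impedances:
  R: Z = R = 187 Ω
  C: Z = 1/(jωC) = -j/(ω·C) = 0 - j67.91 Ω
Step 3 — Series combination: Z_total = R + C = 187 - j67.91 Ω = 198.9∠-20.0° Ω.
Step 4 — Source phasor: V = 15.8∠35.7° V = 12.83 + j9.22 V.
Step 5 — Current: I = V / Z = 0.0448 + j0.06557 A = 0.07942∠55.7° A.
Step 6 — Complex power: S = V·I* = 1.179 - j0.4283 VA.
Step 7 — Real power: P = Re(S) = 1.179 W.
Step 8 — Reactive power: Q = Im(S) = -0.4283 VAR.
Step 9 — Apparent power: |S| = 1.255 VA.
Step 10 — Power factor: PF = P/|S| = 0.9399 (leading).

(a) P = 1.179 W  (b) Q = -0.4283 VAR  (c) S = 1.255 VA  (d) PF = 0.9399 (leading)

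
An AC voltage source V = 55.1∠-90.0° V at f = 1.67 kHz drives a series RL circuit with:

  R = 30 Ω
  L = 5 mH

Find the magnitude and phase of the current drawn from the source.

Step 1 — Angular frequency: ω = 2π·f = 2π·1670 = 1.049e+04 rad/s.
Step 2 — Component impedances:
  R: Z = R = 30 Ω
  L: Z = jωL = j·1.049e+04·0.005 = 0 + j52.46 Ω
Step 3 — Series combination: Z_total = R + L = 30 + j52.46 Ω = 60.44∠60.2° Ω.
Step 4 — Source phasor: V = 55.1∠-90.0° V = 0 - j55.1 V.
Step 5 — Ohm's law: I = V / Z_total = (0 - j55.1) / (30 + j52.46) = -0.7915 - j0.4526 A.
Step 6 — Convert to polar: |I| = 0.9117 A, ∠I = -150.2°.

I = 0.9117∠-150.2° A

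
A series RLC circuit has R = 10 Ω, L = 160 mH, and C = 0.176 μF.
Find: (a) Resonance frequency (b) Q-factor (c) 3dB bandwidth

Step 1 — Resonance condition Im(Z)=0 gives ω₀ = 1/√(LC).
Step 2 — ω₀ = 1/√(0.16·1.76e-07) = 5959 rad/s.
Step 3 — f₀ = ω₀/(2π) = 948.4 Hz.
Step 4 — Series Q: Q = ω₀L/R = 5959·0.16/10 = 95.35.
Step 5 — 3dB bandwidth: Δω = ω₀/Q = 62.5 rad/s; BW = Δω/(2π) = 9.947 Hz.

(a) f₀ = 948.4 Hz  (b) Q = 95.35  (c) BW = 9.947 Hz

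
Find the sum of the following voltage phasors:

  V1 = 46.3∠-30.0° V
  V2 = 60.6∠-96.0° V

Step 1 — Convert each phasor to rectangular form:
  V1 = 46.3·(cos(-30.0°) + j·sin(-30.0°)) = 40.1 - j23.15 V
  V2 = 60.6·(cos(-96.0°) + j·sin(-96.0°)) = -6.334 - j60.27 V
Step 2 — Sum components: V_total = 33.76 - j83.42 V.
Step 3 — Convert to polar: |V_total| = 89.99 V, ∠V_total = -68.0°.

V_total = 89.99∠-68.0° V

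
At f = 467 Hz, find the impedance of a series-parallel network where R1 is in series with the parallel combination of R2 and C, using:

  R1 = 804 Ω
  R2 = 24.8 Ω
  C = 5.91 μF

Step 1 — Angular frequency: ω = 2π·f = 2π·467 = 2934 rad/s.
Step 2 — Component impedances:
  R1: Z = R = 804 Ω
  R2: Z = R = 24.8 Ω
  C: Z = 1/(jωC) = -j/(ω·C) = 0 - j57.67 Ω
Step 3 — Parallel branch: R2 || C = 1/(1/R2 + 1/C) = 20.93 - j9.001 Ω.
Step 4 — Series with R1: Z_total = R1 + (R2 || C) = 824.9 - j9.001 Ω = 825∠-0.6° Ω.

Z = 824.9 - j9.001 Ω = 825∠-0.6° Ω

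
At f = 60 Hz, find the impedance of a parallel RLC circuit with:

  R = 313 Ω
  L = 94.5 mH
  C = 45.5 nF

Step 1 — Angular frequency: ω = 2π·f = 2π·60 = 377 rad/s.
Step 2 — Component impedances:
  R: Z = R = 313 Ω
  L: Z = jωL = j·377·0.0945 = 0 + j35.63 Ω
  C: Z = 1/(jωC) = -j/(ω·C) = 0 - j5.83e+04 Ω
Step 3 — Parallel combination: 1/Z_total = 1/R + 1/L + 1/C; Z_total = 4.008 + j35.19 Ω = 35.42∠83.5° Ω.

Z = 4.008 + j35.19 Ω = 35.42∠83.5° Ω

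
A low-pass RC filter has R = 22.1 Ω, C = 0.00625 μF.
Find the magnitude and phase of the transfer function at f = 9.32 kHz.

Step 1 — Angular frequency: ω = 2π·9320 = 5.856e+04 rad/s.
Step 2 — Transfer function: H(jω) = 1/(1 + jωRC).
Step 3 — Denominator: 1 + jωRC = 1 + j·5.856e+04·22.1·6.25e-09 = 1 + j0.008089.
Step 4 — H = 0.9999 - j0.008088.
Step 5 — Magnitude: |H| = 1 (-0.0 dB); phase: φ = -0.5°.

|H| = 1 (-0.0 dB), φ = -0.5°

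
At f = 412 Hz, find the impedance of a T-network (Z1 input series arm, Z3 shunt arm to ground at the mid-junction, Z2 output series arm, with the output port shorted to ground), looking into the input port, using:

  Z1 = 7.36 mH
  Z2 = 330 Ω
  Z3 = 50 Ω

Step 1 — Angular frequency: ω = 2π·f = 2π·412 = 2589 rad/s.
Step 2 — Component impedances:
  Z1: Z = jωL = j·2589·0.00736 = 0 + j19.05 Ω
  Z2: Z = R = 330 Ω
  Z3: Z = R = 50 Ω
Step 3 — With the output port shorted to ground, the output series arm Z2 runs from the junction to ground; the shunt arm Z3 also runs from the junction to ground. They appear in parallel: Z3 || Z2 = 43.42 Ω.
Step 4 — Series with input arm Z1: Z_in = Z1 + (Z3 || Z2) = 43.42 + j19.05 Ω = 47.42∠23.7° Ω.

Z = 43.42 + j19.05 Ω = 47.42∠23.7° Ω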